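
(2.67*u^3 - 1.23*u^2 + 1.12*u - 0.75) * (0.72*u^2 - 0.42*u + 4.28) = 1.9224*u^5 - 2.007*u^4 + 12.7506*u^3 - 6.2748*u^2 + 5.1086*u - 3.21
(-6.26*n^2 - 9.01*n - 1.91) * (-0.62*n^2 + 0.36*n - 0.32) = 3.8812*n^4 + 3.3326*n^3 - 0.0561999999999998*n^2 + 2.1956*n + 0.6112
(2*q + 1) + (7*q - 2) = 9*q - 1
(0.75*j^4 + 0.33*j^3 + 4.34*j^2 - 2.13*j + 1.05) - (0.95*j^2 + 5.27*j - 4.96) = 0.75*j^4 + 0.33*j^3 + 3.39*j^2 - 7.4*j + 6.01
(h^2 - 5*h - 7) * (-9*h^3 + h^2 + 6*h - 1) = -9*h^5 + 46*h^4 + 64*h^3 - 38*h^2 - 37*h + 7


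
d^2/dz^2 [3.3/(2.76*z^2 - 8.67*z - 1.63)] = (50.27616*z^2 - 157.93272*z - 3.3*(5.52*z - 8.67)*(11.04*z - 17.34) - 29.69208)/(-2.76*z^2 + 8.67*z + 1.63)^3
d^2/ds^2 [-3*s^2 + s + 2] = -6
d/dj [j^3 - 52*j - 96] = 3*j^2 - 52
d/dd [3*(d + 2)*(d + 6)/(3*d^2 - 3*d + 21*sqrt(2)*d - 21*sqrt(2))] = (-(d + 2)*(d + 6)*(2*d - 1 + 7*sqrt(2)) + 2*(d + 4)*(d^2 - d + 7*sqrt(2)*d - 7*sqrt(2)))/(d^2 - d + 7*sqrt(2)*d - 7*sqrt(2))^2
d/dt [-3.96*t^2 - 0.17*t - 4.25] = -7.92*t - 0.17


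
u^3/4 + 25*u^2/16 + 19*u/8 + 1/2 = (u/4 + 1/2)*(u + 1/4)*(u + 4)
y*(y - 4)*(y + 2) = y^3 - 2*y^2 - 8*y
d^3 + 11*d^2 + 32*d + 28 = (d + 2)^2*(d + 7)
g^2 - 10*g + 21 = (g - 7)*(g - 3)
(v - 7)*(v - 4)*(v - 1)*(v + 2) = v^4 - 10*v^3 + 15*v^2 + 50*v - 56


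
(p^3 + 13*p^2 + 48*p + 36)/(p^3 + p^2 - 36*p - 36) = (p + 6)/(p - 6)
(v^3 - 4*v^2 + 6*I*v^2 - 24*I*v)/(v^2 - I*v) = (v^2 + v*(-4 + 6*I) - 24*I)/(v - I)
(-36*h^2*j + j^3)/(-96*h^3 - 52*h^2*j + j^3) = j*(6*h - j)/(16*h^2 + 6*h*j - j^2)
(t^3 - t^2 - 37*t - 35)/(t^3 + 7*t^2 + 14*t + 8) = (t^2 - 2*t - 35)/(t^2 + 6*t + 8)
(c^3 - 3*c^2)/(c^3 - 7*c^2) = (c - 3)/(c - 7)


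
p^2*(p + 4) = p^3 + 4*p^2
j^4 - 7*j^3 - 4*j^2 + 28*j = j*(j - 7)*(j - 2)*(j + 2)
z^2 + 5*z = z*(z + 5)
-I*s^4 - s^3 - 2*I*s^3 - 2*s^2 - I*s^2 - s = s*(s + 1)*(s - I)*(-I*s - I)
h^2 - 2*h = h*(h - 2)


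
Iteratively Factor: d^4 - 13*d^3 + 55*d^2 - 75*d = (d - 5)*(d^3 - 8*d^2 + 15*d) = (d - 5)*(d - 3)*(d^2 - 5*d) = d*(d - 5)*(d - 3)*(d - 5)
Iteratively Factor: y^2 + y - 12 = (y - 3)*(y + 4)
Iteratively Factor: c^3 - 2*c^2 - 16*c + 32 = (c - 2)*(c^2 - 16) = (c - 2)*(c + 4)*(c - 4)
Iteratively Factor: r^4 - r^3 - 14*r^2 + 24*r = (r + 4)*(r^3 - 5*r^2 + 6*r) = (r - 3)*(r + 4)*(r^2 - 2*r) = r*(r - 3)*(r + 4)*(r - 2)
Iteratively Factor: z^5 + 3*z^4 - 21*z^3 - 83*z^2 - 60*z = (z + 3)*(z^4 - 21*z^2 - 20*z) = (z + 1)*(z + 3)*(z^3 - z^2 - 20*z) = (z - 5)*(z + 1)*(z + 3)*(z^2 + 4*z) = z*(z - 5)*(z + 1)*(z + 3)*(z + 4)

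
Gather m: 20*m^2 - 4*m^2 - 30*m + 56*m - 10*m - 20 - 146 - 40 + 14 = 16*m^2 + 16*m - 192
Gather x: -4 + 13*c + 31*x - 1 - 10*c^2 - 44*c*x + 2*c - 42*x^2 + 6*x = -10*c^2 + 15*c - 42*x^2 + x*(37 - 44*c) - 5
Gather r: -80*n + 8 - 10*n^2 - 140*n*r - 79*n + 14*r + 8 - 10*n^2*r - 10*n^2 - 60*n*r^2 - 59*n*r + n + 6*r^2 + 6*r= -20*n^2 - 158*n + r^2*(6 - 60*n) + r*(-10*n^2 - 199*n + 20) + 16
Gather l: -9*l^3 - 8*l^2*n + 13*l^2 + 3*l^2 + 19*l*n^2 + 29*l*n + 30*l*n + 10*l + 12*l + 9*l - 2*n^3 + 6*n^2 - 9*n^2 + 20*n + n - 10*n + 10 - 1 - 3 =-9*l^3 + l^2*(16 - 8*n) + l*(19*n^2 + 59*n + 31) - 2*n^3 - 3*n^2 + 11*n + 6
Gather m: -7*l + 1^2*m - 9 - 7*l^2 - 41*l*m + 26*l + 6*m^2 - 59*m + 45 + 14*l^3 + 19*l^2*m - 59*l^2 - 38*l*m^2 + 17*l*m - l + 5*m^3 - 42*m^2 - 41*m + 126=14*l^3 - 66*l^2 + 18*l + 5*m^3 + m^2*(-38*l - 36) + m*(19*l^2 - 24*l - 99) + 162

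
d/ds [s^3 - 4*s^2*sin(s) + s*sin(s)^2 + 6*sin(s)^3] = -4*s^2*cos(s) + 3*s^2 - 8*s*sin(s) + s*sin(2*s) + 18*sin(s)^2*cos(s) + sin(s)^2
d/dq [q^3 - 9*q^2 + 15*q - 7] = 3*q^2 - 18*q + 15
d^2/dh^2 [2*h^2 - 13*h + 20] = 4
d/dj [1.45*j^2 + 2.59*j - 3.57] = 2.9*j + 2.59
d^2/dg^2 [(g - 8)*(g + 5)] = 2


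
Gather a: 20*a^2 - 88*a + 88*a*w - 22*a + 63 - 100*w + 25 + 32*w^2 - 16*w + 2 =20*a^2 + a*(88*w - 110) + 32*w^2 - 116*w + 90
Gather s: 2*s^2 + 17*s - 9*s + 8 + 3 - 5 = 2*s^2 + 8*s + 6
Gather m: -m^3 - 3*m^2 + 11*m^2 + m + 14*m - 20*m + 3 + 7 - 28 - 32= -m^3 + 8*m^2 - 5*m - 50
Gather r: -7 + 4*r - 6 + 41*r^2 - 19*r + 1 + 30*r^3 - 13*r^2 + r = 30*r^3 + 28*r^2 - 14*r - 12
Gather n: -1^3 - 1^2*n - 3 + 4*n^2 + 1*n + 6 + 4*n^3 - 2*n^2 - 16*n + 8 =4*n^3 + 2*n^2 - 16*n + 10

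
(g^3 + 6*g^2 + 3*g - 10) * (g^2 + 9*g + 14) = g^5 + 15*g^4 + 71*g^3 + 101*g^2 - 48*g - 140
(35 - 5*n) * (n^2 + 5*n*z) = -5*n^3 - 25*n^2*z + 35*n^2 + 175*n*z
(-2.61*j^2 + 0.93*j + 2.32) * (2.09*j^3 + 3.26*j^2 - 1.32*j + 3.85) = -5.4549*j^5 - 6.5649*j^4 + 11.3258*j^3 - 3.7129*j^2 + 0.5181*j + 8.932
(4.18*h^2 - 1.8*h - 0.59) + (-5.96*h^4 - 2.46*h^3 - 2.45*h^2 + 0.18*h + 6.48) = -5.96*h^4 - 2.46*h^3 + 1.73*h^2 - 1.62*h + 5.89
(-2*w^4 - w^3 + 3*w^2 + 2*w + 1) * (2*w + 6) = -4*w^5 - 14*w^4 + 22*w^2 + 14*w + 6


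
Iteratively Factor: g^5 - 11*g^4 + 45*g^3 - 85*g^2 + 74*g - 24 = (g - 1)*(g^4 - 10*g^3 + 35*g^2 - 50*g + 24) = (g - 3)*(g - 1)*(g^3 - 7*g^2 + 14*g - 8) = (g - 3)*(g - 2)*(g - 1)*(g^2 - 5*g + 4) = (g - 3)*(g - 2)*(g - 1)^2*(g - 4)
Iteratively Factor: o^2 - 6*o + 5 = (o - 5)*(o - 1)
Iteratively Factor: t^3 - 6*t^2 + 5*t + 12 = (t - 3)*(t^2 - 3*t - 4) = (t - 4)*(t - 3)*(t + 1)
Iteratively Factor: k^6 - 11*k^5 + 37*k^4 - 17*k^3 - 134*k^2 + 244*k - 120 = (k + 2)*(k^5 - 13*k^4 + 63*k^3 - 143*k^2 + 152*k - 60) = (k - 1)*(k + 2)*(k^4 - 12*k^3 + 51*k^2 - 92*k + 60) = (k - 2)*(k - 1)*(k + 2)*(k^3 - 10*k^2 + 31*k - 30) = (k - 5)*(k - 2)*(k - 1)*(k + 2)*(k^2 - 5*k + 6) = (k - 5)*(k - 3)*(k - 2)*(k - 1)*(k + 2)*(k - 2)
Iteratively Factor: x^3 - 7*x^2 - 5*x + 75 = (x + 3)*(x^2 - 10*x + 25) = (x - 5)*(x + 3)*(x - 5)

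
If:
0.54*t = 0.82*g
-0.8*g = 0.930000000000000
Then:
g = -1.16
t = -1.77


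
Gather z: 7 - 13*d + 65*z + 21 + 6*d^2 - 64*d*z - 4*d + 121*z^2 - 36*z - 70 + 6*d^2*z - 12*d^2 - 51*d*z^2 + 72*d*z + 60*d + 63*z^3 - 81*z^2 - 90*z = -6*d^2 + 43*d + 63*z^3 + z^2*(40 - 51*d) + z*(6*d^2 + 8*d - 61) - 42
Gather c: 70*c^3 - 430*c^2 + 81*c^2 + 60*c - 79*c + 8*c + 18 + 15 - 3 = 70*c^3 - 349*c^2 - 11*c + 30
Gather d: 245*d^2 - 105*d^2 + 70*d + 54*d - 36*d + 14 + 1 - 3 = 140*d^2 + 88*d + 12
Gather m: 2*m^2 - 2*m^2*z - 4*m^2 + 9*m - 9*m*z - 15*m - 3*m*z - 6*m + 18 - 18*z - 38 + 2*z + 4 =m^2*(-2*z - 2) + m*(-12*z - 12) - 16*z - 16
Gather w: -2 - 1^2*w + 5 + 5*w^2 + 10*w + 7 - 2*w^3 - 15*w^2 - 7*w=-2*w^3 - 10*w^2 + 2*w + 10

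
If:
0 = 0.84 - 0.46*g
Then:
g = 1.83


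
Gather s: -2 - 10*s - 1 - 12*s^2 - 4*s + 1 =-12*s^2 - 14*s - 2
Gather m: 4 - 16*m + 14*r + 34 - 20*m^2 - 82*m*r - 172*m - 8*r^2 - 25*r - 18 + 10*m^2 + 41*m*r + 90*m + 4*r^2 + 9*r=-10*m^2 + m*(-41*r - 98) - 4*r^2 - 2*r + 20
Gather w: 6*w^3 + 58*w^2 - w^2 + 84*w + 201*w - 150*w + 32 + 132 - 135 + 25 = 6*w^3 + 57*w^2 + 135*w + 54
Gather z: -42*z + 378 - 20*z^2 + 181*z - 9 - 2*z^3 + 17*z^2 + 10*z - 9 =-2*z^3 - 3*z^2 + 149*z + 360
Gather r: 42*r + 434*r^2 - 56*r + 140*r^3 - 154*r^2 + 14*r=140*r^3 + 280*r^2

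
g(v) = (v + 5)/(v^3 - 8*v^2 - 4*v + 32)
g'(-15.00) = 0.00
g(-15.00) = 0.00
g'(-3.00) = -0.07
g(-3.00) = -0.04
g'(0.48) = 0.11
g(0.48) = 0.19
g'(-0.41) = 0.02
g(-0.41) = 0.14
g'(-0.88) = -0.03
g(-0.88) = 0.14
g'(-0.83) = -0.02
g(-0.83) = 0.14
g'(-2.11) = -6.18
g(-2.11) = -0.63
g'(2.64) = 0.70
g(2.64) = -0.48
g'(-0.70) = -0.01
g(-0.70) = 0.14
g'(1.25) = 0.51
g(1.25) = 0.38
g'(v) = (v + 5)*(-3*v^2 + 16*v + 4)/(v^3 - 8*v^2 - 4*v + 32)^2 + 1/(v^3 - 8*v^2 - 4*v + 32)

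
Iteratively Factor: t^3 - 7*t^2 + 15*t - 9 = (t - 3)*(t^2 - 4*t + 3) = (t - 3)^2*(t - 1)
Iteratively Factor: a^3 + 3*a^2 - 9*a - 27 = (a + 3)*(a^2 - 9) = (a - 3)*(a + 3)*(a + 3)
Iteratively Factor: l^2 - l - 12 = (l - 4)*(l + 3)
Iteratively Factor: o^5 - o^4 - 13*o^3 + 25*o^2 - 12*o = (o + 4)*(o^4 - 5*o^3 + 7*o^2 - 3*o) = (o - 3)*(o + 4)*(o^3 - 2*o^2 + o) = (o - 3)*(o - 1)*(o + 4)*(o^2 - o) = o*(o - 3)*(o - 1)*(o + 4)*(o - 1)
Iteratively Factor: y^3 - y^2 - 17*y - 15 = (y + 1)*(y^2 - 2*y - 15) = (y + 1)*(y + 3)*(y - 5)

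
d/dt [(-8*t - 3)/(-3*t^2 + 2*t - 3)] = 6*(-4*t^2 - 3*t + 5)/(9*t^4 - 12*t^3 + 22*t^2 - 12*t + 9)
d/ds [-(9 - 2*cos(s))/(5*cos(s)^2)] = 2*(cos(s) - 9)*sin(s)/(5*cos(s)^3)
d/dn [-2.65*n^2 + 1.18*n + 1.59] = 1.18 - 5.3*n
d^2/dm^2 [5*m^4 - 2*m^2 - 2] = 60*m^2 - 4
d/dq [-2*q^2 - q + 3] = -4*q - 1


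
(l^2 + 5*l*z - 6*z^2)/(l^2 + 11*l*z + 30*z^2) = (l - z)/(l + 5*z)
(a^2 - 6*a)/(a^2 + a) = (a - 6)/(a + 1)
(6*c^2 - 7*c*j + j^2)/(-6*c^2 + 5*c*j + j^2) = (-6*c + j)/(6*c + j)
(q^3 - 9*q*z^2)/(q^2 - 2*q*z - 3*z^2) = q*(q + 3*z)/(q + z)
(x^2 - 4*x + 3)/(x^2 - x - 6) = (x - 1)/(x + 2)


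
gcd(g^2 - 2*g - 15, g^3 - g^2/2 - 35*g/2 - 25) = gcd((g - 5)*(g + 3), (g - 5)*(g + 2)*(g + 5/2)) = g - 5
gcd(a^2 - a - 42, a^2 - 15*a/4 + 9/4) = 1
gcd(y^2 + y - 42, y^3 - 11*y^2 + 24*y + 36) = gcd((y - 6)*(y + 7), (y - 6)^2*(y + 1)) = y - 6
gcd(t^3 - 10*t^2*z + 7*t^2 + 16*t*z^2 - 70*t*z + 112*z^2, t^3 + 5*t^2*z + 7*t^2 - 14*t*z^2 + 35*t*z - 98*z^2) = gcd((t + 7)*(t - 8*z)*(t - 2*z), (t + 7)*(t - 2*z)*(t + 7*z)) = -t^2 + 2*t*z - 7*t + 14*z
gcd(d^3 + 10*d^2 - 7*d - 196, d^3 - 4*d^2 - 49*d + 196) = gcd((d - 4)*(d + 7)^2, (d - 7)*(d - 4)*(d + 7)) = d^2 + 3*d - 28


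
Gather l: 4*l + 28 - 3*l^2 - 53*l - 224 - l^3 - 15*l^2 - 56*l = -l^3 - 18*l^2 - 105*l - 196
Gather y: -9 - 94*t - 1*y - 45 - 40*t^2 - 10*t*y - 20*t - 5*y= -40*t^2 - 114*t + y*(-10*t - 6) - 54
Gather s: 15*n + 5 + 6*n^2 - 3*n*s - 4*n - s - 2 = 6*n^2 + 11*n + s*(-3*n - 1) + 3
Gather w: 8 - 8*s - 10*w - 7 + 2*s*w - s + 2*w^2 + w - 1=-9*s + 2*w^2 + w*(2*s - 9)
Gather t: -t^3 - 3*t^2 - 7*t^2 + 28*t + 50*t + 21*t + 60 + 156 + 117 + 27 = -t^3 - 10*t^2 + 99*t + 360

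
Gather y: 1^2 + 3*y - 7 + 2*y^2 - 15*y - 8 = 2*y^2 - 12*y - 14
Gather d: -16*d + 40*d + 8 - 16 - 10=24*d - 18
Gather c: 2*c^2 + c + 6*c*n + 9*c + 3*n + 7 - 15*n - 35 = 2*c^2 + c*(6*n + 10) - 12*n - 28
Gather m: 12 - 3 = 9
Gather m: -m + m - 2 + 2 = 0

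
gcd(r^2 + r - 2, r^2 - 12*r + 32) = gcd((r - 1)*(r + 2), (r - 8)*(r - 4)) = 1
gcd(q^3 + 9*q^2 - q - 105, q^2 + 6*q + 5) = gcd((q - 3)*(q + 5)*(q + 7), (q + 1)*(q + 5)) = q + 5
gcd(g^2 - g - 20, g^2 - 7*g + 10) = g - 5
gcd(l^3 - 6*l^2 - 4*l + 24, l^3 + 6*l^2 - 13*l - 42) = l + 2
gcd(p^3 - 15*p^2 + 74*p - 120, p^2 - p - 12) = p - 4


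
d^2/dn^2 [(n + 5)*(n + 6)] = 2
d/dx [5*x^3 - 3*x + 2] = 15*x^2 - 3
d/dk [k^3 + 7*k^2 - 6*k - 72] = 3*k^2 + 14*k - 6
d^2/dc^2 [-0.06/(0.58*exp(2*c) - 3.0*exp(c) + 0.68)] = ((0.1392*exp(c) - 0.18)*(0.58*exp(2*c) - 3.0*exp(c) + 0.68) - 0.06*(1.16*exp(c) - 3.0)*(2.32*exp(c) - 6.0)*exp(c))*exp(c)/(0.58*exp(2*c) - 3.0*exp(c) + 0.68)^3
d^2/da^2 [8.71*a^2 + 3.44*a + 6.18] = 17.4200000000000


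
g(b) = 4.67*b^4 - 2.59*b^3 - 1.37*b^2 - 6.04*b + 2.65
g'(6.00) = 3732.68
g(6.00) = 5409.97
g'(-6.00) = -4304.20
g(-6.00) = 6601.33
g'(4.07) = 1113.49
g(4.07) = 1062.19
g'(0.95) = 0.36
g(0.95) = -2.74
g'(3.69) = 816.60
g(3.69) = 697.39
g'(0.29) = -7.03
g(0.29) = 0.75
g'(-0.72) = -15.07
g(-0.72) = 8.51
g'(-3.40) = -820.74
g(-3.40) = 733.22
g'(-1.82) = -139.40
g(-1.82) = 75.96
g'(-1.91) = -159.31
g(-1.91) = 89.39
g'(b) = 18.68*b^3 - 7.77*b^2 - 2.74*b - 6.04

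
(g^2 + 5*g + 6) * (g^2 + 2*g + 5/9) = g^4 + 7*g^3 + 149*g^2/9 + 133*g/9 + 10/3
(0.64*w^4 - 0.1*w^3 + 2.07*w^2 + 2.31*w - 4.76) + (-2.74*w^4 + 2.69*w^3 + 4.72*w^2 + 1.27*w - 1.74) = -2.1*w^4 + 2.59*w^3 + 6.79*w^2 + 3.58*w - 6.5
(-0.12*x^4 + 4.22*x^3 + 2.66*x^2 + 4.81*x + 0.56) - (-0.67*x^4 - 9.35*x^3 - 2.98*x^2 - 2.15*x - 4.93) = 0.55*x^4 + 13.57*x^3 + 5.64*x^2 + 6.96*x + 5.49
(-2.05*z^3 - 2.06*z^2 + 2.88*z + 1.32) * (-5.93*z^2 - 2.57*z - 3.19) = 12.1565*z^5 + 17.4843*z^4 - 5.2447*z^3 - 8.6578*z^2 - 12.5796*z - 4.2108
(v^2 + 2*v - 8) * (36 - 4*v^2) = -4*v^4 - 8*v^3 + 68*v^2 + 72*v - 288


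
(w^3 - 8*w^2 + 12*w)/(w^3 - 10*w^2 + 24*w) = (w - 2)/(w - 4)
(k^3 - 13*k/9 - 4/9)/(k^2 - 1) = (k^2 - k - 4/9)/(k - 1)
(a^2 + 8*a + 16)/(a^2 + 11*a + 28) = (a + 4)/(a + 7)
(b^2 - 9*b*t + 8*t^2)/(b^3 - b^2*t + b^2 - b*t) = (b - 8*t)/(b*(b + 1))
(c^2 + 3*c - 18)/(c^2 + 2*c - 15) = (c + 6)/(c + 5)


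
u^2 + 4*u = u*(u + 4)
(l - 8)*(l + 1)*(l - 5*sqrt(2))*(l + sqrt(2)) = l^4 - 7*l^3 - 4*sqrt(2)*l^3 - 18*l^2 + 28*sqrt(2)*l^2 + 32*sqrt(2)*l + 70*l + 80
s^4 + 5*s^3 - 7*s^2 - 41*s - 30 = (s - 3)*(s + 1)*(s + 2)*(s + 5)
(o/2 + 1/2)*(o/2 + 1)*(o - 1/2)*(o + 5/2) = o^4/4 + 5*o^3/4 + 27*o^2/16 + o/16 - 5/8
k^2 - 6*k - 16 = (k - 8)*(k + 2)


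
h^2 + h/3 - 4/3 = (h - 1)*(h + 4/3)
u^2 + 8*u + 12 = (u + 2)*(u + 6)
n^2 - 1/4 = (n - 1/2)*(n + 1/2)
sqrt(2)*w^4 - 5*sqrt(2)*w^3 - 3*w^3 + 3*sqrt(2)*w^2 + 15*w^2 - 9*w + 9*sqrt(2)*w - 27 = (w - 3)^2*(w - 3*sqrt(2)/2)*(sqrt(2)*w + sqrt(2))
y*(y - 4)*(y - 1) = y^3 - 5*y^2 + 4*y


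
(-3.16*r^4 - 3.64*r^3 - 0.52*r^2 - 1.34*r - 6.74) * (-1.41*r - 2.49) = 4.4556*r^5 + 13.0008*r^4 + 9.7968*r^3 + 3.1842*r^2 + 12.84*r + 16.7826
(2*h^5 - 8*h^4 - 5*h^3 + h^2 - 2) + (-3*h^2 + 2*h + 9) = 2*h^5 - 8*h^4 - 5*h^3 - 2*h^2 + 2*h + 7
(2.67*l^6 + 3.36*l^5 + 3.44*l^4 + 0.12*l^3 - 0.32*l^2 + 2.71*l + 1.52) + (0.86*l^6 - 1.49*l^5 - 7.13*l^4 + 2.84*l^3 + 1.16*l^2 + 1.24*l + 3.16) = 3.53*l^6 + 1.87*l^5 - 3.69*l^4 + 2.96*l^3 + 0.84*l^2 + 3.95*l + 4.68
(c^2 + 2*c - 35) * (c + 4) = c^3 + 6*c^2 - 27*c - 140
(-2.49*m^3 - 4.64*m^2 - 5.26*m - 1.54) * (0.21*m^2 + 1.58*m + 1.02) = -0.5229*m^5 - 4.9086*m^4 - 10.9756*m^3 - 13.367*m^2 - 7.7984*m - 1.5708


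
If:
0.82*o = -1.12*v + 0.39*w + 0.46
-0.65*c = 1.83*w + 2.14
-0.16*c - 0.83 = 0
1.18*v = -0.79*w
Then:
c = -5.19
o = 1.50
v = -0.45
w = 0.67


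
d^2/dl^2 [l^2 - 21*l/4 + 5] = 2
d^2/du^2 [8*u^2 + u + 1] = 16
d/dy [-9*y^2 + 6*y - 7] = 6 - 18*y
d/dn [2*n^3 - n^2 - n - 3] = 6*n^2 - 2*n - 1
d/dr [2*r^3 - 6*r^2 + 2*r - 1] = 6*r^2 - 12*r + 2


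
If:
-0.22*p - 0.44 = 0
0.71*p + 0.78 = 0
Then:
No Solution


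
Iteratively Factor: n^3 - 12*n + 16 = (n - 2)*(n^2 + 2*n - 8) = (n - 2)*(n + 4)*(n - 2)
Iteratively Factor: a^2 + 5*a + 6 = (a + 2)*(a + 3)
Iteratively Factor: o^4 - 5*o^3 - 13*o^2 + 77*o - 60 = (o - 5)*(o^3 - 13*o + 12) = (o - 5)*(o - 3)*(o^2 + 3*o - 4) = (o - 5)*(o - 3)*(o + 4)*(o - 1)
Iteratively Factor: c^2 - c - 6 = (c + 2)*(c - 3)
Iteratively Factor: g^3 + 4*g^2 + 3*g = (g + 1)*(g^2 + 3*g) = (g + 1)*(g + 3)*(g)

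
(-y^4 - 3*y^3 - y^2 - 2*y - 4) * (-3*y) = 3*y^5 + 9*y^4 + 3*y^3 + 6*y^2 + 12*y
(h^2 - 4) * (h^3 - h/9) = h^5 - 37*h^3/9 + 4*h/9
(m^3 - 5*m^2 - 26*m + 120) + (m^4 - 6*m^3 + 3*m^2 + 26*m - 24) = m^4 - 5*m^3 - 2*m^2 + 96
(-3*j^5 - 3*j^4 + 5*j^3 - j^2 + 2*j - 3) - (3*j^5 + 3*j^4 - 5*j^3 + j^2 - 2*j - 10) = -6*j^5 - 6*j^4 + 10*j^3 - 2*j^2 + 4*j + 7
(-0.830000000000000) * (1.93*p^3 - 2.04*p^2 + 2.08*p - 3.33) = -1.6019*p^3 + 1.6932*p^2 - 1.7264*p + 2.7639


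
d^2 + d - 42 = (d - 6)*(d + 7)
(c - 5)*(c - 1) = c^2 - 6*c + 5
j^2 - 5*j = j*(j - 5)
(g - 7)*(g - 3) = g^2 - 10*g + 21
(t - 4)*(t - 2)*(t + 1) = t^3 - 5*t^2 + 2*t + 8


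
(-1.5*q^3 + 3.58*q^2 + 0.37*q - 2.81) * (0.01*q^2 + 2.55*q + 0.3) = -0.015*q^5 - 3.7892*q^4 + 8.6827*q^3 + 1.9894*q^2 - 7.0545*q - 0.843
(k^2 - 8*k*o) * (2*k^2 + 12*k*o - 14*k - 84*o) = 2*k^4 - 4*k^3*o - 14*k^3 - 96*k^2*o^2 + 28*k^2*o + 672*k*o^2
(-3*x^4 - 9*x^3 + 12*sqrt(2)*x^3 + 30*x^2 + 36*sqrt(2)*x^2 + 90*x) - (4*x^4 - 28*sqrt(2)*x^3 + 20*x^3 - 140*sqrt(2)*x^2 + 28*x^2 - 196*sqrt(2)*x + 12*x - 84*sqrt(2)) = -7*x^4 - 29*x^3 + 40*sqrt(2)*x^3 + 2*x^2 + 176*sqrt(2)*x^2 + 78*x + 196*sqrt(2)*x + 84*sqrt(2)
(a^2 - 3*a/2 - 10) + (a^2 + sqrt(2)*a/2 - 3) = 2*a^2 - 3*a/2 + sqrt(2)*a/2 - 13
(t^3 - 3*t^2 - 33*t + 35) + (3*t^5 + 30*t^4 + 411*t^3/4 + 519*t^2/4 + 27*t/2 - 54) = 3*t^5 + 30*t^4 + 415*t^3/4 + 507*t^2/4 - 39*t/2 - 19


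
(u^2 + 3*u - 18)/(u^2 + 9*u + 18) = (u - 3)/(u + 3)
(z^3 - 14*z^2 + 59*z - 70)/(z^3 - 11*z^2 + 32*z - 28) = (z - 5)/(z - 2)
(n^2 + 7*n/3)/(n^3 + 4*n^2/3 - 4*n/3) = (3*n + 7)/(3*n^2 + 4*n - 4)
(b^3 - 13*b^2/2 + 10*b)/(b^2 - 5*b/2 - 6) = b*(2*b - 5)/(2*b + 3)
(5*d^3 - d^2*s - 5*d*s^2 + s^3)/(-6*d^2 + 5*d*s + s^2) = (-5*d^2 - 4*d*s + s^2)/(6*d + s)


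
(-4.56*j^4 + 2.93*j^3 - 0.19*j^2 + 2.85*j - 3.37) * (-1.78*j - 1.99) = 8.1168*j^5 + 3.859*j^4 - 5.4925*j^3 - 4.6949*j^2 + 0.327100000000001*j + 6.7063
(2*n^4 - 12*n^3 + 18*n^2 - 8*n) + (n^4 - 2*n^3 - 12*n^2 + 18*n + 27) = 3*n^4 - 14*n^3 + 6*n^2 + 10*n + 27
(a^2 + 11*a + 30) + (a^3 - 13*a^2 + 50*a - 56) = a^3 - 12*a^2 + 61*a - 26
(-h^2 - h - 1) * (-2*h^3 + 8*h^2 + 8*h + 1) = 2*h^5 - 6*h^4 - 14*h^3 - 17*h^2 - 9*h - 1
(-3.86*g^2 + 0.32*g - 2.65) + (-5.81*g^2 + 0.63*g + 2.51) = -9.67*g^2 + 0.95*g - 0.14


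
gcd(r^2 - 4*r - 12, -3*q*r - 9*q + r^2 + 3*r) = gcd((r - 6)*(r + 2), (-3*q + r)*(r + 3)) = 1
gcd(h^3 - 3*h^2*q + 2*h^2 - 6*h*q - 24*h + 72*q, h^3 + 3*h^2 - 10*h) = 1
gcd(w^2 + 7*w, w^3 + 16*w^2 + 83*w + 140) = w + 7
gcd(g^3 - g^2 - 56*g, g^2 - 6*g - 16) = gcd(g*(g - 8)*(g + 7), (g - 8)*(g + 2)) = g - 8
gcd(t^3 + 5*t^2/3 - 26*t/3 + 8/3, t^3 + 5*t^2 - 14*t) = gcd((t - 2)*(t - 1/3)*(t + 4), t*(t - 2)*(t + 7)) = t - 2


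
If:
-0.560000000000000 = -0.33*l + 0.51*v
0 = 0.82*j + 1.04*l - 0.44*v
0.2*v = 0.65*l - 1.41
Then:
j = -2.70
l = 2.29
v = 0.38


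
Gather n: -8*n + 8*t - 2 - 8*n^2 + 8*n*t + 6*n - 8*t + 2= -8*n^2 + n*(8*t - 2)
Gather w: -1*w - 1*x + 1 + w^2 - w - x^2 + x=w^2 - 2*w - x^2 + 1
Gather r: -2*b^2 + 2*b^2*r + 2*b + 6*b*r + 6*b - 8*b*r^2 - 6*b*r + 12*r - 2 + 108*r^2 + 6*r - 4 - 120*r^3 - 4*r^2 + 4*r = -2*b^2 + 8*b - 120*r^3 + r^2*(104 - 8*b) + r*(2*b^2 + 22) - 6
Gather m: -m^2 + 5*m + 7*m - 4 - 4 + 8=-m^2 + 12*m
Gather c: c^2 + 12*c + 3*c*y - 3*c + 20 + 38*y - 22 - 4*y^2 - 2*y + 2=c^2 + c*(3*y + 9) - 4*y^2 + 36*y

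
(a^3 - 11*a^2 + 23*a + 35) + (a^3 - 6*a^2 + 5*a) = 2*a^3 - 17*a^2 + 28*a + 35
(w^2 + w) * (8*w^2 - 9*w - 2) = 8*w^4 - w^3 - 11*w^2 - 2*w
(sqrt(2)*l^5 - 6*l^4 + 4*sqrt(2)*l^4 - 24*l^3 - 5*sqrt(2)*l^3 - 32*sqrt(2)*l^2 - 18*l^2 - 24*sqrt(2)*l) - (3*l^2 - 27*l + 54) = sqrt(2)*l^5 - 6*l^4 + 4*sqrt(2)*l^4 - 24*l^3 - 5*sqrt(2)*l^3 - 32*sqrt(2)*l^2 - 21*l^2 - 24*sqrt(2)*l + 27*l - 54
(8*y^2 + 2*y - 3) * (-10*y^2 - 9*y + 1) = -80*y^4 - 92*y^3 + 20*y^2 + 29*y - 3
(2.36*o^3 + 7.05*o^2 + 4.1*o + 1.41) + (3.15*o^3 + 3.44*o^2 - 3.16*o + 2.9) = 5.51*o^3 + 10.49*o^2 + 0.94*o + 4.31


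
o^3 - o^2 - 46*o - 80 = (o - 8)*(o + 2)*(o + 5)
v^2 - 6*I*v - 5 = (v - 5*I)*(v - I)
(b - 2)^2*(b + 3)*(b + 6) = b^4 + 5*b^3 - 14*b^2 - 36*b + 72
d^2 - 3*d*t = d*(d - 3*t)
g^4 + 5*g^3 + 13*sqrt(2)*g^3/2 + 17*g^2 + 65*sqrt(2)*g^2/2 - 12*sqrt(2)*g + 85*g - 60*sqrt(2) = (g + 5)*(g - sqrt(2)/2)*(g + 3*sqrt(2))*(g + 4*sqrt(2))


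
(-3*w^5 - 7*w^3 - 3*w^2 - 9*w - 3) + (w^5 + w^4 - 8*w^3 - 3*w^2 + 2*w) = -2*w^5 + w^4 - 15*w^3 - 6*w^2 - 7*w - 3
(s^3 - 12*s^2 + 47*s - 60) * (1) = s^3 - 12*s^2 + 47*s - 60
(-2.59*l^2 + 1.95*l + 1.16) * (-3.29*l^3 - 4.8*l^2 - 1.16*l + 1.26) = 8.5211*l^5 + 6.0165*l^4 - 10.172*l^3 - 11.0934*l^2 + 1.1114*l + 1.4616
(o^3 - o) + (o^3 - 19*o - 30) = 2*o^3 - 20*o - 30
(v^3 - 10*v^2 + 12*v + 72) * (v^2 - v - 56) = v^5 - 11*v^4 - 34*v^3 + 620*v^2 - 744*v - 4032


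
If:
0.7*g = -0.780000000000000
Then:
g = -1.11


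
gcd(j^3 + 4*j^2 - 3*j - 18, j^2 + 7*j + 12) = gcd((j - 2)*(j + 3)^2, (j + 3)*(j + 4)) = j + 3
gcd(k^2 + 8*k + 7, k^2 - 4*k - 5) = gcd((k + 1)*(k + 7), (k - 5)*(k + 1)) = k + 1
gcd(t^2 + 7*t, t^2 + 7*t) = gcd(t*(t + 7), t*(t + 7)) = t^2 + 7*t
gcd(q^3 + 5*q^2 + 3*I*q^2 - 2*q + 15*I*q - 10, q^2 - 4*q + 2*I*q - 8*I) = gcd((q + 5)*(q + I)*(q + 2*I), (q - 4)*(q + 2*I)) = q + 2*I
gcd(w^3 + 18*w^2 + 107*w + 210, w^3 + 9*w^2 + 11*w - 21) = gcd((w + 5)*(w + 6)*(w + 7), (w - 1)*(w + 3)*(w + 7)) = w + 7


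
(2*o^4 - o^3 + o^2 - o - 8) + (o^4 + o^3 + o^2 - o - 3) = 3*o^4 + 2*o^2 - 2*o - 11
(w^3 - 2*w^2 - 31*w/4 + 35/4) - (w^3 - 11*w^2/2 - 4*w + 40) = 7*w^2/2 - 15*w/4 - 125/4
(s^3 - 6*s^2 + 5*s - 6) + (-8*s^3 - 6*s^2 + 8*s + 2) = -7*s^3 - 12*s^2 + 13*s - 4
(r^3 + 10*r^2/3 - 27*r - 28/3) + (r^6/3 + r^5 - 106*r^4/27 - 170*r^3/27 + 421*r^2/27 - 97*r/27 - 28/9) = r^6/3 + r^5 - 106*r^4/27 - 143*r^3/27 + 511*r^2/27 - 826*r/27 - 112/9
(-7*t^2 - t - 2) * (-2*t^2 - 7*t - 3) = 14*t^4 + 51*t^3 + 32*t^2 + 17*t + 6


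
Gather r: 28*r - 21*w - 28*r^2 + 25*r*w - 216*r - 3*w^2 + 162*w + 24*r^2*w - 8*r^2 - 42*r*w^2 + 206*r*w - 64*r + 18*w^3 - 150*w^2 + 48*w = r^2*(24*w - 36) + r*(-42*w^2 + 231*w - 252) + 18*w^3 - 153*w^2 + 189*w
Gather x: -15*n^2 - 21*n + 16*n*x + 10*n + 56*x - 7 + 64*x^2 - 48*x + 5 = -15*n^2 - 11*n + 64*x^2 + x*(16*n + 8) - 2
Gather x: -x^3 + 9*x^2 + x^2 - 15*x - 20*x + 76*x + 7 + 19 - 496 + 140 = -x^3 + 10*x^2 + 41*x - 330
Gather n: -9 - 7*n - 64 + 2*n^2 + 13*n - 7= 2*n^2 + 6*n - 80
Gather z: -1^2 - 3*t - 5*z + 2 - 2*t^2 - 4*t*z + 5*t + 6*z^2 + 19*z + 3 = -2*t^2 + 2*t + 6*z^2 + z*(14 - 4*t) + 4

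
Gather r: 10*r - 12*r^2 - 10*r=-12*r^2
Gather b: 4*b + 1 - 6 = 4*b - 5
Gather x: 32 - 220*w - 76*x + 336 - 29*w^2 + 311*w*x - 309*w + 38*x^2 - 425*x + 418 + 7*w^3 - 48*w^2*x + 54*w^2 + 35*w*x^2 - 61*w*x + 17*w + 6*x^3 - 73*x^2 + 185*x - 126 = 7*w^3 + 25*w^2 - 512*w + 6*x^3 + x^2*(35*w - 35) + x*(-48*w^2 + 250*w - 316) + 660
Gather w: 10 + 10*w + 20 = 10*w + 30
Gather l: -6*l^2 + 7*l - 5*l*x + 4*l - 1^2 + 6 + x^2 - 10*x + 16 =-6*l^2 + l*(11 - 5*x) + x^2 - 10*x + 21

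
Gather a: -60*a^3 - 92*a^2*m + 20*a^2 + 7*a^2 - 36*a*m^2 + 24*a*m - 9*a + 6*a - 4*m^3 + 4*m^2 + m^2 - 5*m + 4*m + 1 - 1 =-60*a^3 + a^2*(27 - 92*m) + a*(-36*m^2 + 24*m - 3) - 4*m^3 + 5*m^2 - m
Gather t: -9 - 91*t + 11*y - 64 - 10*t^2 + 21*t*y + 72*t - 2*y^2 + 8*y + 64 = -10*t^2 + t*(21*y - 19) - 2*y^2 + 19*y - 9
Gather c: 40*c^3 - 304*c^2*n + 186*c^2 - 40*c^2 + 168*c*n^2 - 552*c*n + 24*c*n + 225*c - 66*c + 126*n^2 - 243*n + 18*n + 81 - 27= 40*c^3 + c^2*(146 - 304*n) + c*(168*n^2 - 528*n + 159) + 126*n^2 - 225*n + 54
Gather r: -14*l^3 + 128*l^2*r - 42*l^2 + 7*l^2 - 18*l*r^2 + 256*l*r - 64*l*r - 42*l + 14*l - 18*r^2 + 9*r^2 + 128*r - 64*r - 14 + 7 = -14*l^3 - 35*l^2 - 28*l + r^2*(-18*l - 9) + r*(128*l^2 + 192*l + 64) - 7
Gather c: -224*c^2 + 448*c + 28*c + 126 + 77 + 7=-224*c^2 + 476*c + 210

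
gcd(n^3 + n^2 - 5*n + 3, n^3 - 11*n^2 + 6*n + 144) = n + 3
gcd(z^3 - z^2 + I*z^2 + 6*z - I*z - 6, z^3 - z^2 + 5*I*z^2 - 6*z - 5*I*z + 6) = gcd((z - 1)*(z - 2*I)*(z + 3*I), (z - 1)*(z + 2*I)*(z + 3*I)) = z^2 + z*(-1 + 3*I) - 3*I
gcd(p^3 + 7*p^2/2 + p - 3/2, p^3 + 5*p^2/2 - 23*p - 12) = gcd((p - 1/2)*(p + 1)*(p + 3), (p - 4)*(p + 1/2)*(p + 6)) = 1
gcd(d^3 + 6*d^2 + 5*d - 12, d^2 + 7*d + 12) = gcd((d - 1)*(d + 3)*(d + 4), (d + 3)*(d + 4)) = d^2 + 7*d + 12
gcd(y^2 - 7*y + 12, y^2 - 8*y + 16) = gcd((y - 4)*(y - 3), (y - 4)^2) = y - 4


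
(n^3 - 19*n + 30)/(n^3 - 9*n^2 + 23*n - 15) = (n^2 + 3*n - 10)/(n^2 - 6*n + 5)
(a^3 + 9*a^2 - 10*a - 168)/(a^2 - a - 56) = (a^2 + 2*a - 24)/(a - 8)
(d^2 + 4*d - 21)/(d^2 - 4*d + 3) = (d + 7)/(d - 1)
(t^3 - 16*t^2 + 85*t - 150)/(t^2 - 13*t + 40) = (t^2 - 11*t + 30)/(t - 8)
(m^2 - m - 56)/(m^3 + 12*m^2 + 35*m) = (m - 8)/(m*(m + 5))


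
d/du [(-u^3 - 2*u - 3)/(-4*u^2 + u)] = (4*u^4 - 2*u^3 - 8*u^2 - 24*u + 3)/(u^2*(16*u^2 - 8*u + 1))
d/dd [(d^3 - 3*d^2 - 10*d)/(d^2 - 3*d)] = (d^2 - 6*d + 19)/(d^2 - 6*d + 9)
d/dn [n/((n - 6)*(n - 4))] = (24 - n^2)/(n^4 - 20*n^3 + 148*n^2 - 480*n + 576)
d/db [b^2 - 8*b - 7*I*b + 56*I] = 2*b - 8 - 7*I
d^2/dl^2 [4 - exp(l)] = -exp(l)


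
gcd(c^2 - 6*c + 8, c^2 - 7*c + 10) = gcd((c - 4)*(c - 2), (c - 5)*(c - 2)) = c - 2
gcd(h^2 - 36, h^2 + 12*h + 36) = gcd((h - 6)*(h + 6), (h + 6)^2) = h + 6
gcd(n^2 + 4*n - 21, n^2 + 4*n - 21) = n^2 + 4*n - 21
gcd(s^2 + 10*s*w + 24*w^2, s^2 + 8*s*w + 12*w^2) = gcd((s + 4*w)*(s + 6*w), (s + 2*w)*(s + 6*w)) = s + 6*w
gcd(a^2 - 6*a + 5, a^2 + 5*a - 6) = a - 1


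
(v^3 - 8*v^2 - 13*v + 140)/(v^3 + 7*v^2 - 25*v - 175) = (v^2 - 3*v - 28)/(v^2 + 12*v + 35)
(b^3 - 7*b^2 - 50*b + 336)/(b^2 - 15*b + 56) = (b^2 + b - 42)/(b - 7)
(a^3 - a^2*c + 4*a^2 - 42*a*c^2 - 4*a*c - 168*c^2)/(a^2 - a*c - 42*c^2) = a + 4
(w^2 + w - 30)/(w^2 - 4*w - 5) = (w + 6)/(w + 1)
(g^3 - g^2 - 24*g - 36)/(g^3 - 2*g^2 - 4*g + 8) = (g^2 - 3*g - 18)/(g^2 - 4*g + 4)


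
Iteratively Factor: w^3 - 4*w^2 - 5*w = (w + 1)*(w^2 - 5*w) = (w - 5)*(w + 1)*(w)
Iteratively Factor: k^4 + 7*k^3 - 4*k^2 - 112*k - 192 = (k + 3)*(k^3 + 4*k^2 - 16*k - 64) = (k + 3)*(k + 4)*(k^2 - 16) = (k - 4)*(k + 3)*(k + 4)*(k + 4)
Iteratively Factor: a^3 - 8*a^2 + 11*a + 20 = (a - 5)*(a^2 - 3*a - 4) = (a - 5)*(a + 1)*(a - 4)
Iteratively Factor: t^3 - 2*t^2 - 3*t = (t + 1)*(t^2 - 3*t) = (t - 3)*(t + 1)*(t)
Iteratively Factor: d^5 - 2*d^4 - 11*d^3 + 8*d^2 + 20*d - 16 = (d - 4)*(d^4 + 2*d^3 - 3*d^2 - 4*d + 4) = (d - 4)*(d + 2)*(d^3 - 3*d + 2) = (d - 4)*(d - 1)*(d + 2)*(d^2 + d - 2) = (d - 4)*(d - 1)*(d + 2)^2*(d - 1)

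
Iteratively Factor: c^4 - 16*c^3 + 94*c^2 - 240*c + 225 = (c - 3)*(c^3 - 13*c^2 + 55*c - 75) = (c - 5)*(c - 3)*(c^2 - 8*c + 15) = (c - 5)^2*(c - 3)*(c - 3)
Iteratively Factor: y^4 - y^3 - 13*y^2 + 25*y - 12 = (y - 1)*(y^3 - 13*y + 12) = (y - 3)*(y - 1)*(y^2 + 3*y - 4) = (y - 3)*(y - 1)^2*(y + 4)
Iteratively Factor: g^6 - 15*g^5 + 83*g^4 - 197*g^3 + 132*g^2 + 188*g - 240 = (g - 2)*(g^5 - 13*g^4 + 57*g^3 - 83*g^2 - 34*g + 120) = (g - 5)*(g - 2)*(g^4 - 8*g^3 + 17*g^2 + 2*g - 24) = (g - 5)*(g - 2)^2*(g^3 - 6*g^2 + 5*g + 12) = (g - 5)*(g - 4)*(g - 2)^2*(g^2 - 2*g - 3) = (g - 5)*(g - 4)*(g - 2)^2*(g + 1)*(g - 3)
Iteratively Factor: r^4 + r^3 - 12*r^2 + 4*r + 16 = (r + 1)*(r^3 - 12*r + 16) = (r + 1)*(r + 4)*(r^2 - 4*r + 4) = (r - 2)*(r + 1)*(r + 4)*(r - 2)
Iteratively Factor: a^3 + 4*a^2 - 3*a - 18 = (a + 3)*(a^2 + a - 6) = (a - 2)*(a + 3)*(a + 3)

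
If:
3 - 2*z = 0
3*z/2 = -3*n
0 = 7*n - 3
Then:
No Solution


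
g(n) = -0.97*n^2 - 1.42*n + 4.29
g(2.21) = -3.59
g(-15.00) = -192.66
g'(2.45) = -6.17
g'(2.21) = -5.71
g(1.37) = 0.52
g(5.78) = -36.32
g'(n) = -1.94*n - 1.42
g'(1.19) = -3.73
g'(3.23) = -7.69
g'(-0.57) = -0.31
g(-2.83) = 0.54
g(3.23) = -10.42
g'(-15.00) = 27.68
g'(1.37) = -4.08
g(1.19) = 1.23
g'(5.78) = -12.63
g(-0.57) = 4.78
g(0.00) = 4.29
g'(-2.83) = 4.07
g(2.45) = -5.01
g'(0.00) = -1.42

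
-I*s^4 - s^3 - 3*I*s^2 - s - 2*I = (s - 2*I)*(s - I)*(s + I)*(-I*s + 1)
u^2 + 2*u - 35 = (u - 5)*(u + 7)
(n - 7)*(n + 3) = n^2 - 4*n - 21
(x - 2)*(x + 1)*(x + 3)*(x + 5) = x^4 + 7*x^3 + 5*x^2 - 31*x - 30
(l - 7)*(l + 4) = l^2 - 3*l - 28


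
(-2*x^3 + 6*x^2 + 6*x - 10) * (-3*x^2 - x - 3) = 6*x^5 - 16*x^4 - 18*x^3 + 6*x^2 - 8*x + 30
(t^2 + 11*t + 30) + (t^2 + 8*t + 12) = 2*t^2 + 19*t + 42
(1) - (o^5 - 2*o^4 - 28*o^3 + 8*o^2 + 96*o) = -o^5 + 2*o^4 + 28*o^3 - 8*o^2 - 96*o + 1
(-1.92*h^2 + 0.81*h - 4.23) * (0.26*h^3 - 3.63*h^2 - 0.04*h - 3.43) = -0.4992*h^5 + 7.1802*h^4 - 3.9633*h^3 + 21.9081*h^2 - 2.6091*h + 14.5089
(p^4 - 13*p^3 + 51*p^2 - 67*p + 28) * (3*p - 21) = 3*p^5 - 60*p^4 + 426*p^3 - 1272*p^2 + 1491*p - 588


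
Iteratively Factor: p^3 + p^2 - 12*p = (p + 4)*(p^2 - 3*p) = (p - 3)*(p + 4)*(p)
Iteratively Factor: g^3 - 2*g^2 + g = (g - 1)*(g^2 - g) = (g - 1)^2*(g)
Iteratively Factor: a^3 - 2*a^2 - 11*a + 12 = (a - 1)*(a^2 - a - 12) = (a - 4)*(a - 1)*(a + 3)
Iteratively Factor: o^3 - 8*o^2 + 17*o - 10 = (o - 1)*(o^2 - 7*o + 10) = (o - 5)*(o - 1)*(o - 2)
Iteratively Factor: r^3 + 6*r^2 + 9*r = (r + 3)*(r^2 + 3*r) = (r + 3)^2*(r)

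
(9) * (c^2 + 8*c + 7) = 9*c^2 + 72*c + 63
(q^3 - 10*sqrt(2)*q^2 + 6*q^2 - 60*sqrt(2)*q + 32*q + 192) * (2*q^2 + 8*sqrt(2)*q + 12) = 2*q^5 - 12*sqrt(2)*q^4 + 12*q^4 - 72*sqrt(2)*q^3 - 84*q^3 - 504*q^2 + 136*sqrt(2)*q^2 + 384*q + 816*sqrt(2)*q + 2304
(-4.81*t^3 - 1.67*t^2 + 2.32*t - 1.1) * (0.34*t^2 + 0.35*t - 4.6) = -1.6354*t^5 - 2.2513*t^4 + 22.3303*t^3 + 8.12*t^2 - 11.057*t + 5.06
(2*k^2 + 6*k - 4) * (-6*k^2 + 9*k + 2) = -12*k^4 - 18*k^3 + 82*k^2 - 24*k - 8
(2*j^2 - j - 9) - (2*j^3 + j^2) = -2*j^3 + j^2 - j - 9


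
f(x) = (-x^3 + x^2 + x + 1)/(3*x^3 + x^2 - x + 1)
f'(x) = (-9*x^2 - 2*x + 1)*(-x^3 + x^2 + x + 1)/(3*x^3 + x^2 - x + 1)^2 + (-3*x^2 + 2*x + 1)/(3*x^3 + x^2 - x + 1)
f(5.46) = -0.25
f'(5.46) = -0.02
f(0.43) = 1.55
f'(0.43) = -1.06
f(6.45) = -0.26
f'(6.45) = -0.01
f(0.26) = 1.52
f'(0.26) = 1.30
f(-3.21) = -0.49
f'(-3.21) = -0.06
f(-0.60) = 0.74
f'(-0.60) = -1.57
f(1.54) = 0.10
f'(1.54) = -0.42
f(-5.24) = -0.42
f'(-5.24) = -0.02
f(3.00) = -0.16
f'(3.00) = -0.07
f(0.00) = 1.00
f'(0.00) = 2.00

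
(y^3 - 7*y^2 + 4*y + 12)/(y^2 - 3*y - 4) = (y^2 - 8*y + 12)/(y - 4)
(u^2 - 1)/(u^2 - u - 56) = (1 - u^2)/(-u^2 + u + 56)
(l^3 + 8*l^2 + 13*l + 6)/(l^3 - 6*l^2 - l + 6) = (l^2 + 7*l + 6)/(l^2 - 7*l + 6)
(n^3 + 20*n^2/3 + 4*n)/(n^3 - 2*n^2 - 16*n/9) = 3*(n + 6)/(3*n - 8)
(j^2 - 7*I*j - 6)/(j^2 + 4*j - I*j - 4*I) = (j - 6*I)/(j + 4)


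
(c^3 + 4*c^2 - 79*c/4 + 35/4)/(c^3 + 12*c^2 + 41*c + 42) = (c^2 - 3*c + 5/4)/(c^2 + 5*c + 6)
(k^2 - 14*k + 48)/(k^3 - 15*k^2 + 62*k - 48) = 1/(k - 1)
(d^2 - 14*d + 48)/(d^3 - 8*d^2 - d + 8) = (d - 6)/(d^2 - 1)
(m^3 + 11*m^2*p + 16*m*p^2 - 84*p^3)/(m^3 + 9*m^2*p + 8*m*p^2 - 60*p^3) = (m + 7*p)/(m + 5*p)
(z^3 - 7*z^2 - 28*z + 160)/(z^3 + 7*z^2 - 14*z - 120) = (z - 8)/(z + 6)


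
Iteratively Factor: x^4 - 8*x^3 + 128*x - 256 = (x - 4)*(x^3 - 4*x^2 - 16*x + 64) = (x - 4)^2*(x^2 - 16) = (x - 4)^2*(x + 4)*(x - 4)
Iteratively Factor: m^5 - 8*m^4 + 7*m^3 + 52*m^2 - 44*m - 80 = (m - 4)*(m^4 - 4*m^3 - 9*m^2 + 16*m + 20) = (m - 4)*(m + 2)*(m^3 - 6*m^2 + 3*m + 10) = (m - 5)*(m - 4)*(m + 2)*(m^2 - m - 2) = (m - 5)*(m - 4)*(m - 2)*(m + 2)*(m + 1)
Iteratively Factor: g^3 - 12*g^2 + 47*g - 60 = (g - 4)*(g^2 - 8*g + 15) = (g - 4)*(g - 3)*(g - 5)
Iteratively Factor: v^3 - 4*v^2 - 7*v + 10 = (v + 2)*(v^2 - 6*v + 5) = (v - 5)*(v + 2)*(v - 1)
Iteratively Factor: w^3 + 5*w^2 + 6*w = (w)*(w^2 + 5*w + 6) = w*(w + 2)*(w + 3)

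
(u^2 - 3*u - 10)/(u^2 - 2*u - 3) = (-u^2 + 3*u + 10)/(-u^2 + 2*u + 3)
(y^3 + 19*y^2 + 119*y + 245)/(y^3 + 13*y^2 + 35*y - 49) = (y + 5)/(y - 1)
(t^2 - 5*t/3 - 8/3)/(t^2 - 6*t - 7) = (t - 8/3)/(t - 7)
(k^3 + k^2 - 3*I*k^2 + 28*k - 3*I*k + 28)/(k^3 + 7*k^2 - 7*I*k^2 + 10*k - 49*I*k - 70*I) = (k^2 + k*(1 + 4*I) + 4*I)/(k^2 + 7*k + 10)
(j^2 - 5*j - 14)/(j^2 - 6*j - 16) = (j - 7)/(j - 8)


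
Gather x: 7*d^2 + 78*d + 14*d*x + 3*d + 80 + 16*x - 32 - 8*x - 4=7*d^2 + 81*d + x*(14*d + 8) + 44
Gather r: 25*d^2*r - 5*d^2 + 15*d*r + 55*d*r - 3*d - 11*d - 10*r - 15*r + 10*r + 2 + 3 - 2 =-5*d^2 - 14*d + r*(25*d^2 + 70*d - 15) + 3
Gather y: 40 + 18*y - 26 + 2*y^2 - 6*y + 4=2*y^2 + 12*y + 18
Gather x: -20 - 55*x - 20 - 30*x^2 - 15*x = -30*x^2 - 70*x - 40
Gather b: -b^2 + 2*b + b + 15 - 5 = -b^2 + 3*b + 10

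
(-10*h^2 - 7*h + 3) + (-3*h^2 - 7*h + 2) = -13*h^2 - 14*h + 5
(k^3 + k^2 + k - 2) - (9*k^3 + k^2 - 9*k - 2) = -8*k^3 + 10*k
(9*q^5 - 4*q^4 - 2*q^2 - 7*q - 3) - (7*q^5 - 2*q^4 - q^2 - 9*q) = 2*q^5 - 2*q^4 - q^2 + 2*q - 3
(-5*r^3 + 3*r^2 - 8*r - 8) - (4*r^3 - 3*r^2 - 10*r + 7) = -9*r^3 + 6*r^2 + 2*r - 15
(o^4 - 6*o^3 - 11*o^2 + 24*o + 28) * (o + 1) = o^5 - 5*o^4 - 17*o^3 + 13*o^2 + 52*o + 28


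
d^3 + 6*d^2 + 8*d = d*(d + 2)*(d + 4)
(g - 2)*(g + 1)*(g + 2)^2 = g^4 + 3*g^3 - 2*g^2 - 12*g - 8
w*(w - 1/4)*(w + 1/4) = w^3 - w/16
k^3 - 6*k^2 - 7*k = k*(k - 7)*(k + 1)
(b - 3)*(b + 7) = b^2 + 4*b - 21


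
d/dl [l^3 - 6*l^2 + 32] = 3*l*(l - 4)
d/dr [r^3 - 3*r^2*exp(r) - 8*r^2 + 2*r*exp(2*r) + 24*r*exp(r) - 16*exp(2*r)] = -3*r^2*exp(r) + 3*r^2 + 4*r*exp(2*r) + 18*r*exp(r) - 16*r - 30*exp(2*r) + 24*exp(r)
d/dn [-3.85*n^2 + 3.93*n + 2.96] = 3.93 - 7.7*n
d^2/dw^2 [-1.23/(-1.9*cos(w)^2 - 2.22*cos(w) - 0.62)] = (-17.7612*(1 - cos(w)^2)^2 - 15.56442*cos(w)^3 - 9.146772*cos(w)^2 + 32.821812*cos(w) + 26.987184)/(1.9*cos(w)^2 + 2.22*cos(w) + 0.62)^3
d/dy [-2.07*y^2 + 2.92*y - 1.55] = 2.92 - 4.14*y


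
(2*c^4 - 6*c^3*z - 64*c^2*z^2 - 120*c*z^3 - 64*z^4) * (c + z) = 2*c^5 - 4*c^4*z - 70*c^3*z^2 - 184*c^2*z^3 - 184*c*z^4 - 64*z^5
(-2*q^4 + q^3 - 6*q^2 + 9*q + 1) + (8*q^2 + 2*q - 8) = -2*q^4 + q^3 + 2*q^2 + 11*q - 7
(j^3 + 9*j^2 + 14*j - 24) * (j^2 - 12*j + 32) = j^5 - 3*j^4 - 62*j^3 + 96*j^2 + 736*j - 768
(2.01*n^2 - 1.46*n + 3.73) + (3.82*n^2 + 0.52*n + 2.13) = 5.83*n^2 - 0.94*n + 5.86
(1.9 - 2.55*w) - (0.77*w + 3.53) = -3.32*w - 1.63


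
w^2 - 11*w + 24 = (w - 8)*(w - 3)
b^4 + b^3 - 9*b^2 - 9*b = b*(b - 3)*(b + 1)*(b + 3)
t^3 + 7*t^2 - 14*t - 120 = (t - 4)*(t + 5)*(t + 6)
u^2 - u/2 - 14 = (u - 4)*(u + 7/2)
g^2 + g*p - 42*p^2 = (g - 6*p)*(g + 7*p)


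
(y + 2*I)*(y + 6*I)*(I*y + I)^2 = -y^4 - 2*y^3 - 8*I*y^3 + 11*y^2 - 16*I*y^2 + 24*y - 8*I*y + 12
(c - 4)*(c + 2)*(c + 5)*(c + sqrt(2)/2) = c^4 + sqrt(2)*c^3/2 + 3*c^3 - 18*c^2 + 3*sqrt(2)*c^2/2 - 40*c - 9*sqrt(2)*c - 20*sqrt(2)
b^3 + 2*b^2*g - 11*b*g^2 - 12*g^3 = (b - 3*g)*(b + g)*(b + 4*g)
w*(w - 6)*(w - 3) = w^3 - 9*w^2 + 18*w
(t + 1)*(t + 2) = t^2 + 3*t + 2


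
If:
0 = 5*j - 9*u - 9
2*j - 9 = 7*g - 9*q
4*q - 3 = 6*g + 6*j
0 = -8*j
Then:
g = 9/26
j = 0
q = 33/26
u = -1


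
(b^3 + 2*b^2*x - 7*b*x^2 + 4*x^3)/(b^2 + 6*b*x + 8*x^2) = (b^2 - 2*b*x + x^2)/(b + 2*x)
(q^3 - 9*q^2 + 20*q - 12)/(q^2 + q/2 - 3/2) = 2*(q^2 - 8*q + 12)/(2*q + 3)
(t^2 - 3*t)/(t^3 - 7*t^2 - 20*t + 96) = t/(t^2 - 4*t - 32)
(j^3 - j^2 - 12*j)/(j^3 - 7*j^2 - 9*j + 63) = j*(j - 4)/(j^2 - 10*j + 21)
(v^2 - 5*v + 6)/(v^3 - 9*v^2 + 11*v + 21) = (v - 2)/(v^2 - 6*v - 7)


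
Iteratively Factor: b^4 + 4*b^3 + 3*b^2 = (b + 1)*(b^3 + 3*b^2) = b*(b + 1)*(b^2 + 3*b) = b*(b + 1)*(b + 3)*(b)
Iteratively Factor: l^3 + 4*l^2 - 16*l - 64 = (l + 4)*(l^2 - 16) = (l + 4)^2*(l - 4)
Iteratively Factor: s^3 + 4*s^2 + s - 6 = (s + 3)*(s^2 + s - 2) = (s + 2)*(s + 3)*(s - 1)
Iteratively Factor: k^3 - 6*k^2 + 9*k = (k)*(k^2 - 6*k + 9) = k*(k - 3)*(k - 3)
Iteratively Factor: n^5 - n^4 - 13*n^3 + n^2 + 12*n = (n - 1)*(n^4 - 13*n^2 - 12*n) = n*(n - 1)*(n^3 - 13*n - 12) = n*(n - 1)*(n + 1)*(n^2 - n - 12) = n*(n - 4)*(n - 1)*(n + 1)*(n + 3)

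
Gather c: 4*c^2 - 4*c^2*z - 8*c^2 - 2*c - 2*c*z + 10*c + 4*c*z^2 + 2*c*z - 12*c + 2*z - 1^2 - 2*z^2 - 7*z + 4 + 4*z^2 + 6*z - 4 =c^2*(-4*z - 4) + c*(4*z^2 - 4) + 2*z^2 + z - 1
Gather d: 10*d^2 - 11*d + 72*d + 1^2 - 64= 10*d^2 + 61*d - 63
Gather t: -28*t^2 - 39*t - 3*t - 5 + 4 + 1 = -28*t^2 - 42*t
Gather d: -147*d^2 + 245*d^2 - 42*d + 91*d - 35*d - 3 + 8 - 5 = 98*d^2 + 14*d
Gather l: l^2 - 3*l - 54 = l^2 - 3*l - 54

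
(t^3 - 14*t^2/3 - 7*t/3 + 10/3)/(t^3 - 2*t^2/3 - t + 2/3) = (t - 5)/(t - 1)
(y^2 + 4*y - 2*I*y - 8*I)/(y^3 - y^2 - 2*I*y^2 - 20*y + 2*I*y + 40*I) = 1/(y - 5)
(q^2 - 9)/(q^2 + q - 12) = (q + 3)/(q + 4)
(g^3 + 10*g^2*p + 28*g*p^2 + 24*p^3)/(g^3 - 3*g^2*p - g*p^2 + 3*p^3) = (g^3 + 10*g^2*p + 28*g*p^2 + 24*p^3)/(g^3 - 3*g^2*p - g*p^2 + 3*p^3)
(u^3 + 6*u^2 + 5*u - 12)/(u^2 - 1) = (u^2 + 7*u + 12)/(u + 1)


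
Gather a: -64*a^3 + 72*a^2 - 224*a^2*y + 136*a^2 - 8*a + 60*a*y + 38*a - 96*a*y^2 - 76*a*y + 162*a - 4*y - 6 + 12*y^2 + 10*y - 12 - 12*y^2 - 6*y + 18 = -64*a^3 + a^2*(208 - 224*y) + a*(-96*y^2 - 16*y + 192)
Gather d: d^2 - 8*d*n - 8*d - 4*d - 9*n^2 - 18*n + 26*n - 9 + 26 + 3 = d^2 + d*(-8*n - 12) - 9*n^2 + 8*n + 20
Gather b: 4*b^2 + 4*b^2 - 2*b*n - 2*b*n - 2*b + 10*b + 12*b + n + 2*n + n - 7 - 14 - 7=8*b^2 + b*(20 - 4*n) + 4*n - 28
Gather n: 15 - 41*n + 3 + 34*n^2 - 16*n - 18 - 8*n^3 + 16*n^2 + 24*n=-8*n^3 + 50*n^2 - 33*n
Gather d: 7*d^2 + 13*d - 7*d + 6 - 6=7*d^2 + 6*d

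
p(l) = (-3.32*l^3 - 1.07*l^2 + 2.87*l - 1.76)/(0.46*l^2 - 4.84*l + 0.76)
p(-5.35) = 11.57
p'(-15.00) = -5.97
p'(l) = (4.84 - 0.92*l)*(-3.32*l^3 - 1.07*l^2 + 2.87*l - 1.76)/(0.46*l^2 - 4.84*l + 0.76)^2 + (-9.96*l^2 - 2.14*l + 2.87)/(0.46*l^2 - 4.84*l + 0.76)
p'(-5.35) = -3.96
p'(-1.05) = -1.23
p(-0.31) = -1.15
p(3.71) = 16.14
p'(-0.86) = -1.10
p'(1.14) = 1.96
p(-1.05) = -0.33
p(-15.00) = 61.74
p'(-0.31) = -1.44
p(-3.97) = 6.53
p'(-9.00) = -5.07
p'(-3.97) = -3.31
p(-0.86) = -0.55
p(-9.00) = 28.27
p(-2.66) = 2.70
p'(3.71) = 10.96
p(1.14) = 1.15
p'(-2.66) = -2.50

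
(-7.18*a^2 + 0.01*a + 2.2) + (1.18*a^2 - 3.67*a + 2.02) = -6.0*a^2 - 3.66*a + 4.22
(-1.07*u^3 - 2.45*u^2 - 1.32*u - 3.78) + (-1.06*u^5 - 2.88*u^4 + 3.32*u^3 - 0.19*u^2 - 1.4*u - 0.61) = -1.06*u^5 - 2.88*u^4 + 2.25*u^3 - 2.64*u^2 - 2.72*u - 4.39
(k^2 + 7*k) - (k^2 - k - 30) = 8*k + 30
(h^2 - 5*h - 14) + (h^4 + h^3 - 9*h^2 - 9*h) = h^4 + h^3 - 8*h^2 - 14*h - 14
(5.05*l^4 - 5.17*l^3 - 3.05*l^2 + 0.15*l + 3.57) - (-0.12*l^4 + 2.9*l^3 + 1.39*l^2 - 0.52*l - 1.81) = 5.17*l^4 - 8.07*l^3 - 4.44*l^2 + 0.67*l + 5.38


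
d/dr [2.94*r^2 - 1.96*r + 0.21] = 5.88*r - 1.96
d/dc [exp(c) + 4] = exp(c)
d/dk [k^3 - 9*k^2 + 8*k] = 3*k^2 - 18*k + 8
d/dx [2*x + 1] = 2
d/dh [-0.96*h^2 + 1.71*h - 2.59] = 1.71 - 1.92*h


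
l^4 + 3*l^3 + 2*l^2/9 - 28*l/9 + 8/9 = (l - 2/3)*(l - 1/3)*(l + 2)^2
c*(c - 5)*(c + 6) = c^3 + c^2 - 30*c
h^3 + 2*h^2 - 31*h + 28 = (h - 4)*(h - 1)*(h + 7)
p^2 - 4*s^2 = (p - 2*s)*(p + 2*s)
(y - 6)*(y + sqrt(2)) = y^2 - 6*y + sqrt(2)*y - 6*sqrt(2)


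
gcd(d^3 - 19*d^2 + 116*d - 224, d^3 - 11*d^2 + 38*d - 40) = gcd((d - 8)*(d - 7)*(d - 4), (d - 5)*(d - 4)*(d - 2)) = d - 4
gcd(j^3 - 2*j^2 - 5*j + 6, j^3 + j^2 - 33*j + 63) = j - 3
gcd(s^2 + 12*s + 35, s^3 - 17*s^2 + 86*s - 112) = 1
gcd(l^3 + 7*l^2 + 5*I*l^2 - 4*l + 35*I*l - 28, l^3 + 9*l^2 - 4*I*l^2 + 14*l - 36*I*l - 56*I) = l + 7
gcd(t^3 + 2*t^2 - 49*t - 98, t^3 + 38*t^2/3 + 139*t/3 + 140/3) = t + 7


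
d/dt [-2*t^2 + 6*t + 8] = 6 - 4*t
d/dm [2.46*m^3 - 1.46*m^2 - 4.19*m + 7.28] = 7.38*m^2 - 2.92*m - 4.19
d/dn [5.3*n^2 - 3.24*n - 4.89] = 10.6*n - 3.24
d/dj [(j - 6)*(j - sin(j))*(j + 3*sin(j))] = (6 - j)*(j + 3*sin(j))*(cos(j) - 1) + (j - 6)*(j - sin(j))*(3*cos(j) + 1) + (j - sin(j))*(j + 3*sin(j))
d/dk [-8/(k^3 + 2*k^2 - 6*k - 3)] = 8*(3*k^2 + 4*k - 6)/(k^3 + 2*k^2 - 6*k - 3)^2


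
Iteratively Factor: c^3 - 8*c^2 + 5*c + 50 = (c - 5)*(c^2 - 3*c - 10) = (c - 5)*(c + 2)*(c - 5)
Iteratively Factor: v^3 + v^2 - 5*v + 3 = (v + 3)*(v^2 - 2*v + 1) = (v - 1)*(v + 3)*(v - 1)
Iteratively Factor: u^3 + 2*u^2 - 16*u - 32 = (u - 4)*(u^2 + 6*u + 8) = (u - 4)*(u + 4)*(u + 2)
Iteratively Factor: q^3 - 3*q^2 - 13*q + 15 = (q - 5)*(q^2 + 2*q - 3) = (q - 5)*(q - 1)*(q + 3)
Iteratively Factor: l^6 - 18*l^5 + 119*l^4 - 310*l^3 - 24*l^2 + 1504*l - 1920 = (l - 3)*(l^5 - 15*l^4 + 74*l^3 - 88*l^2 - 288*l + 640) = (l - 4)*(l - 3)*(l^4 - 11*l^3 + 30*l^2 + 32*l - 160) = (l - 4)*(l - 3)*(l + 2)*(l^3 - 13*l^2 + 56*l - 80) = (l - 4)^2*(l - 3)*(l + 2)*(l^2 - 9*l + 20) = (l - 5)*(l - 4)^2*(l - 3)*(l + 2)*(l - 4)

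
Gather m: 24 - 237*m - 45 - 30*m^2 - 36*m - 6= -30*m^2 - 273*m - 27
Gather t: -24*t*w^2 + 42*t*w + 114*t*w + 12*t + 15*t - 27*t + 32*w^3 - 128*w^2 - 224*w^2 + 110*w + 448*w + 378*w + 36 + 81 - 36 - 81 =t*(-24*w^2 + 156*w) + 32*w^3 - 352*w^2 + 936*w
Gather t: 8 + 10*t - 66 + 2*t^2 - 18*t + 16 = 2*t^2 - 8*t - 42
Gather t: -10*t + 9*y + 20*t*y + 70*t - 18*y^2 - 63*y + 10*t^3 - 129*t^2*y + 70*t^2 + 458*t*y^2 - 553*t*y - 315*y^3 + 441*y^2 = 10*t^3 + t^2*(70 - 129*y) + t*(458*y^2 - 533*y + 60) - 315*y^3 + 423*y^2 - 54*y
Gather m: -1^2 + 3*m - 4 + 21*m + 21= 24*m + 16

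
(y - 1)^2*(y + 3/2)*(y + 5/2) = y^4 + 2*y^3 - 13*y^2/4 - 7*y/2 + 15/4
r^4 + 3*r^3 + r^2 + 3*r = r*(r + 3)*(r - I)*(r + I)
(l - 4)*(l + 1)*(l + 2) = l^3 - l^2 - 10*l - 8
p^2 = p^2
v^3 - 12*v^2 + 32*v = v*(v - 8)*(v - 4)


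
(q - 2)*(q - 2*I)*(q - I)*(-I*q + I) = -I*q^4 - 3*q^3 + 3*I*q^3 + 9*q^2 - 6*q - 6*I*q + 4*I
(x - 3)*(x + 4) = x^2 + x - 12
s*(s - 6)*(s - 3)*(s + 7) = s^4 - 2*s^3 - 45*s^2 + 126*s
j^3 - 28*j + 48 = (j - 4)*(j - 2)*(j + 6)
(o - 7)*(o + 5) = o^2 - 2*o - 35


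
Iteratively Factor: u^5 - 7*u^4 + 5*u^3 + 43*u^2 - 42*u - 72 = (u + 2)*(u^4 - 9*u^3 + 23*u^2 - 3*u - 36) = (u - 3)*(u + 2)*(u^3 - 6*u^2 + 5*u + 12) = (u - 3)^2*(u + 2)*(u^2 - 3*u - 4) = (u - 4)*(u - 3)^2*(u + 2)*(u + 1)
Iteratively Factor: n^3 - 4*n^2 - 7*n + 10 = (n - 5)*(n^2 + n - 2) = (n - 5)*(n - 1)*(n + 2)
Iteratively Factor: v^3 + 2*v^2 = (v)*(v^2 + 2*v) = v*(v + 2)*(v)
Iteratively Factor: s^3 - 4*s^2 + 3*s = (s)*(s^2 - 4*s + 3) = s*(s - 1)*(s - 3)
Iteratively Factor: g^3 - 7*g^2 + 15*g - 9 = (g - 1)*(g^2 - 6*g + 9) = (g - 3)*(g - 1)*(g - 3)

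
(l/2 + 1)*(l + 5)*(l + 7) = l^3/2 + 7*l^2 + 59*l/2 + 35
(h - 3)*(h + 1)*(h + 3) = h^3 + h^2 - 9*h - 9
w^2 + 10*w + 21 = (w + 3)*(w + 7)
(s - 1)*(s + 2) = s^2 + s - 2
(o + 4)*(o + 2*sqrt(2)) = o^2 + 2*sqrt(2)*o + 4*o + 8*sqrt(2)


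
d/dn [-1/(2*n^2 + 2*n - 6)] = (n + 1/2)/(n^2 + n - 3)^2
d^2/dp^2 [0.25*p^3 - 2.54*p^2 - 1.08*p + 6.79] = 1.5*p - 5.08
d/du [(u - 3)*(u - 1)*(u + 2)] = 3*u^2 - 4*u - 5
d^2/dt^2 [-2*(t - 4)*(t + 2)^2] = -12*t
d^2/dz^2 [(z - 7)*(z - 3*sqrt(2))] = 2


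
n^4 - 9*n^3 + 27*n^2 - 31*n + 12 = (n - 4)*(n - 3)*(n - 1)^2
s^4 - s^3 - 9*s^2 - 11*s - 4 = (s - 4)*(s + 1)^3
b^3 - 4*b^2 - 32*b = b*(b - 8)*(b + 4)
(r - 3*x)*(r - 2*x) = r^2 - 5*r*x + 6*x^2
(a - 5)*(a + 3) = a^2 - 2*a - 15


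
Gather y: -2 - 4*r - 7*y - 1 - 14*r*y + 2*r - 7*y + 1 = -2*r + y*(-14*r - 14) - 2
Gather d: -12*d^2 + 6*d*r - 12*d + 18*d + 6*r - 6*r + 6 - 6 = -12*d^2 + d*(6*r + 6)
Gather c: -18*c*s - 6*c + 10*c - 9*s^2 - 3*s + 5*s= c*(4 - 18*s) - 9*s^2 + 2*s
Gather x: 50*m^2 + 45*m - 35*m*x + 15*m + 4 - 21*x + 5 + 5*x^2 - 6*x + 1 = 50*m^2 + 60*m + 5*x^2 + x*(-35*m - 27) + 10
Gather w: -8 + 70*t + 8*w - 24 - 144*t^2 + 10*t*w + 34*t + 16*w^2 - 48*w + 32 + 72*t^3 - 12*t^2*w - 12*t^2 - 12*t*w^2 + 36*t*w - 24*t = 72*t^3 - 156*t^2 + 80*t + w^2*(16 - 12*t) + w*(-12*t^2 + 46*t - 40)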